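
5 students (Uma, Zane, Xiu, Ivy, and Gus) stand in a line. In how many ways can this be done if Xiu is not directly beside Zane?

72

Of the 5! = 120 arrangements, those with Xiu and Zane adjacent number 2 × 4! = 48 (treat the pair as a block with 2 internal orders).
Complementary counting: 120 − 48 = 72.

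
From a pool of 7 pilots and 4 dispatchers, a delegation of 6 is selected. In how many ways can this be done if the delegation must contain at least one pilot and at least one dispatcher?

455

With no constraint there are C(11,6) = 462 possible selections.
Selections missing a whole group: no pilots → C(4,6) = 0; no dispatchers → C(7,6) = 7.
Both groups omitted at once is impossible, so 462 − 7 = 455.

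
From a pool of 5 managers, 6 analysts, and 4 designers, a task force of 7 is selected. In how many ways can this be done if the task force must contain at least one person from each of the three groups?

Unrestricted: C(15,7) = 6435 ways to pick any 7 of the 15.
Subtract selections that omit an entire group: no managers → C(10,7) = 120; no analysts → C(9,7) = 36; no designers → C(11,7) = 330.
Add back selections omitting two groups (i.e. drawn from a single group): C(5,7) + C(6,7) + C(4,7) = 0.
By inclusion–exclusion: 6435 − 486 + 0 = 5949.

5949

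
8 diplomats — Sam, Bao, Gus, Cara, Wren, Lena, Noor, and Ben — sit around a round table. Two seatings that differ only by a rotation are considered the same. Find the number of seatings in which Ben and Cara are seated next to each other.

1440

Glue Ben and Cara into a block (2 internal orders). Seating 7 units around a circle gives (6)! arrangements.
So 2 × (6)! = 2 × 720 = 1440.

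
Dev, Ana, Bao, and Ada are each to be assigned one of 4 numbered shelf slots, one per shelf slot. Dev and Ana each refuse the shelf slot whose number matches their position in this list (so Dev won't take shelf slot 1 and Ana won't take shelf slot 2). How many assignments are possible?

14

Let Aᵢ (for i ∈ {1, 2}) be the placements that put person i in their forbidden shelf slot. Any j of these fix j positions, leaving (4−j)! ways to fill the rest, and there are C(2,j) ways to pick which j.
By inclusion–exclusion, the number of valid placements is Σ_{j=0}^{2} (−1)^j C(2,j)·(4−j)!.
Computing: 24 − 12 + 2 = 14.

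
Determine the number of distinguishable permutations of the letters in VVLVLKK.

210

Letter multiplicities in VVLVLKK: K×2, L×2, V×3.
So there are 7! / (3!·2!·2!) = 210 distinguishable arrangements.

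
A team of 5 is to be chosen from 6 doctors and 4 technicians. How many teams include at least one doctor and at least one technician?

246

With no constraint there are C(10,5) = 252 possible selections.
Selections missing a whole group: no doctors → C(4,5) = 0; no technicians → C(6,5) = 6.
Both groups omitted at once is impossible, so 252 − 6 = 246.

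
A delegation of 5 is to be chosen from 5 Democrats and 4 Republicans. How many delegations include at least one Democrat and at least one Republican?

Unrestricted: C(9,5) = 126 ways to pick any 5 of the 9.
Subtract selections that omit an entire group: no Democrats → C(4,5) = 0; no Republicans → C(5,5) = 1.
Both groups omitted at once is impossible, so 126 − 1 = 125.

125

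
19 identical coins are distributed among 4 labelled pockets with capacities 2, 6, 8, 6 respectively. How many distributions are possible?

19

By stars and bars, unrestricted non-negative solutions to x_1+…+x_4 = 19 number C(19+3,3) = 1540.
Subtract solutions that violate a single cap (substitute x_i' = x_i − (cap_i+1)): x_1 ≥ 3 gives C(19,3) = 969; x_2 ≥ 7 gives C(15,3) = 455; x_3 ≥ 9 gives C(13,3) = 286; x_4 ≥ 7 gives C(15,3) = 455. Together 2165.
Add back pairs where two caps are both exceeded: 220 + 120 + 220 + 20 + 56 + 20 = 656.
Subtract triples: 1 + 10 + 1 + 0 = 12.
By inclusion–exclusion the count is 1540 − 2165 + 656 − 12 = 19.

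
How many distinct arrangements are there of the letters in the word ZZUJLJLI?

5040

ZZUJLJLI has 8 letters with J appearing twice, L appearing twice, and Z appearing twice.
So there are 8! / (2!·2!·2!) = 5040 distinguishable arrangements.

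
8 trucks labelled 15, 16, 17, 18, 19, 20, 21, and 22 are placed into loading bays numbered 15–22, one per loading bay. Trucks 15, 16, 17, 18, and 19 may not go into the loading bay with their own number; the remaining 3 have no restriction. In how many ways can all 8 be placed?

Let Aᵢ (for 15 ≤ i ≤ 19) be the placements that put truck i in its forbidden loading bay. Any j of these fix j positions, leaving (8−j)! ways to fill the rest, and there are C(5,j) ways to pick which j.
By inclusion–exclusion, the number of valid placements is Σ_{j=0}^{5} (−1)^j C(5,j)·(8−j)!.
Computing: 40320 − 25200 + 7200 − 1200 + 120 − 6 = 21234.

21234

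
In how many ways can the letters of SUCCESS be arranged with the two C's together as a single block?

120

Treat the 2 copies of C as a single block. The multiset to arrange is then {CC, E, S, S, S, U}, 6 items in all.
That gives (6)!/(3!) = 120 arrangements.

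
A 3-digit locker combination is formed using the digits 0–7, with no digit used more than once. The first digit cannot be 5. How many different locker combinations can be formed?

294

The first digit has 8−1 = 7 choices (anything except 5).
The remaining 2 digits are filled from the other 7 symbols without repetition: 7 × 6 = 42.
Total: 7 × 42 = 294.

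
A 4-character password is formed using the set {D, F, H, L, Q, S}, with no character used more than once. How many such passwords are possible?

360

With no repetition, fill the 4 characters in order: 6 choices, then 5, down to 3.
That product is 6 × 5 × 4 × 3 = 360.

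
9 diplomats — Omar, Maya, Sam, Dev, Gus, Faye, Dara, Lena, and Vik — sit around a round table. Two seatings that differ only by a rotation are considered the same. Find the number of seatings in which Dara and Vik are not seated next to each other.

30240

All circular seatings of 9 people number (8)! = 40320.
Those with Dara next to Vik: fuse the pair into one unit and seat 8 units around a circle — 2·(7)! = 10080.
Subtracting, 40320 − 10080 = 30240.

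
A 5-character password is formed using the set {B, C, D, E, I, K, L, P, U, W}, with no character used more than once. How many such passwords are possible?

With no repetition, fill the 5 characters in order: 10 choices, then 9, down to 6.
That product is 10 × 9 × 8 × 7 × 6 = 30240.

30240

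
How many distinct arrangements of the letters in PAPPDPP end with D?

6

Fix D in the last position and arrange the remaining 6 letters.
Those 6 letters have P appearing 5 times, giving (6)!/(5!) = 6.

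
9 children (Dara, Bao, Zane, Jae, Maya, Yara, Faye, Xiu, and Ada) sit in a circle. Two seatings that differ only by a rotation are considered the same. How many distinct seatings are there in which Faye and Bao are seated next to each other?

Treat {Faye, Bao} as one unit (2 internal orders) and seat the resulting 8 units around the table: (7)! circular arrangements.
So 2 × (7)! = 2 × 5040 = 10080.

10080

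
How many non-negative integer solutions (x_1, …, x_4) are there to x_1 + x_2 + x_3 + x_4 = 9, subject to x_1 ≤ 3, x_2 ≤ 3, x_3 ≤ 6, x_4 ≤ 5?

Ignoring the caps, the number of non-negative solutions to x_1+…+x_4 = 9 is C(12,3) = 220.
Subtract solutions that violate a single cap (substitute x_i' = x_i − (cap_i+1)): x_1 ≥ 4 gives C(8,3) = 56; x_2 ≥ 4 gives C(8,3) = 56; x_3 ≥ 7 gives C(5,3) = 10; x_4 ≥ 6 gives C(6,3) = 20. Together 142.
Add back pairs where two caps are both exceeded: 4 + 0 + 0 + 0 + 0 + 0 = 4.
By inclusion–exclusion the count is 220 − 142 + 4 = 82.

82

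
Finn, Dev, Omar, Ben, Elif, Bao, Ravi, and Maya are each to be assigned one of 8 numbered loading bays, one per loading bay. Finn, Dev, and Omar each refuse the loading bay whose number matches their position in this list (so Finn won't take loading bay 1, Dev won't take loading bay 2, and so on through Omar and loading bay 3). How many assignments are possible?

Let Aᵢ (for i ∈ {1, 2, 3}) be the placements that put person i in their forbidden loading bay. Any j of these fix j positions, leaving (8−j)! ways to fill the rest, and there are C(3,j) ways to pick which j.
By inclusion–exclusion, the number of valid placements is Σ_{j=0}^{3} (−1)^j C(3,j)·(8−j)!.
Computing: 40320 − 15120 + 2160 − 120 = 27240.

27240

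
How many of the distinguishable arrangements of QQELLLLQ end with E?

With the last slot taken by E, it remains to arrange the other 7 letters (QQLLLLQ).
Those 7 letters have L appearing 4 times and Q appearing 3 times, giving (7)!/(4!·3!) = 35.

35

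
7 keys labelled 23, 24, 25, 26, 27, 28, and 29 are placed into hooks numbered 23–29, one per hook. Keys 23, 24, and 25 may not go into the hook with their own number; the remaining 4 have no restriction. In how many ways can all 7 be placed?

3216

Let Aᵢ (for i ∈ {23, 24, 25}) be the placements that put key i in its forbidden hook. Any j of these fix j positions, leaving (7−j)! ways to fill the rest, and there are C(3,j) ways to pick which j.
By inclusion–exclusion, the number of valid placements is Σ_{j=0}^{3} (−1)^j C(3,j)·(7−j)!.
Computing: 5040 − 2160 + 360 − 24 = 3216.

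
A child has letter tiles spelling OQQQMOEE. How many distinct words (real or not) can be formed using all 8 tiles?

OQQQMOEE has 8 letters with E appearing twice, O appearing twice, and Q appearing 3 times.
So there are 8! / (3!·2!·2!) = 1680 distinguishable arrangements.

1680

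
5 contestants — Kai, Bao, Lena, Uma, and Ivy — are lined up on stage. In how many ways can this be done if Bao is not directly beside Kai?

Of the 5! = 120 arrangements, those with Bao and Kai adjacent number 2 × 4! = 48 (treat the pair as a block with 2 internal orders).
Complementary counting: 120 − 48 = 72.

72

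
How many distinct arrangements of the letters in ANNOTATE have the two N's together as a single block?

1260

Treat the 2 copies of N as a single block. The multiset to arrange is then {NN, A, A, E, O, T, T}, 7 items in all.
That gives (7)!/(2!·2!) = 1260 arrangements.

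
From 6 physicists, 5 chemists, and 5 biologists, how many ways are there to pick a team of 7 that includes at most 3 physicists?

Split by how many physicists are chosen (0 through 3).
Sum: C(6,0)·C(10,7) + C(6,1)·C(10,6) + C(6,2)·C(10,5) + C(6,3)·C(10,4) = 120 + 1260 + 3780 + 4200 = 9360.

9360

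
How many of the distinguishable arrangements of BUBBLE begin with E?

20

Fix E in the first position and arrange the remaining 5 letters.
Those 5 letters have B appearing 3 times, giving (5)!/(3!) = 20.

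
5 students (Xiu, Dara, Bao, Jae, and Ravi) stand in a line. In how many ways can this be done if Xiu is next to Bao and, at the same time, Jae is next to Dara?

24

Treat {Xiu,Bao} as one block (2 orders) and {Jae,Dara} as another (2 orders).
That leaves 3 units to arrange: 2 × 2 × 3! = 4 × 6 = 24.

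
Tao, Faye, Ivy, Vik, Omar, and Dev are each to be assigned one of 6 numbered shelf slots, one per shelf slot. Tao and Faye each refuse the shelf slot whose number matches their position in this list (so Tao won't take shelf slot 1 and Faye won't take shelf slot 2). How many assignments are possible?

Let Aᵢ (for i ∈ {1, 2}) be the placements that put person i in their forbidden shelf slot. Any j of these fix j positions, leaving (6−j)! ways to fill the rest, and there are C(2,j) ways to pick which j.
By inclusion–exclusion, the number of valid placements is Σ_{j=0}^{2} (−1)^j C(2,j)·(6−j)!.
Computing: 720 − 240 + 24 = 504.

504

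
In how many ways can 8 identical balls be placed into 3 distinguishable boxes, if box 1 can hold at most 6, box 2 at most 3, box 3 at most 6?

Ignoring the caps, the number of non-negative solutions to x_1+…+x_3 = 8 is C(10,2) = 45.
Subtract solutions that violate a single cap (substitute x_i' = x_i − (cap_i+1)): x_1 ≥ 7 gives C(3,2) = 3; x_2 ≥ 4 gives C(6,2) = 15; x_3 ≥ 7 gives C(3,2) = 3. Together 21.
No two caps can be exceeded simultaneously, so the pair terms are all 0.
By inclusion–exclusion the count is 45 − 21 + 0 = 24.

24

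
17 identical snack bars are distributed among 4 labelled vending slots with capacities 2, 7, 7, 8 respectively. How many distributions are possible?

Ignoring the caps, the number of non-negative solutions to x_1+…+x_4 = 17 is C(20,3) = 1140.
Subtract solutions that violate a single cap (substitute x_i' = x_i − (cap_i+1)): x_1 ≥ 3 gives C(17,3) = 680; x_2 ≥ 8 gives C(12,3) = 220; x_3 ≥ 8 gives C(12,3) = 220; x_4 ≥ 9 gives C(11,3) = 165. Together 1285.
Add back pairs where two caps are both exceeded: 84 + 84 + 56 + 4 + 1 + 1 = 230.
By inclusion–exclusion the count is 1140 − 1285 + 230 = 85.

85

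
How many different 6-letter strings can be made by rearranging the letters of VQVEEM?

Letter multiplicities in VQVEEM: E×2, M×1, Q×1, V×2.
Dividing 6! = 720 by 2!·2! = 4 for the repeated letters gives 180.

180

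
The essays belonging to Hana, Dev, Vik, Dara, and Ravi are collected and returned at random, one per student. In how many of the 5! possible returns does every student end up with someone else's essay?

Let Aᵢ be the assignments in which student i gets their own essay. We want the size of the complement of A₁∪…∪A_5.
By inclusion–exclusion this is Σ_{j=0}^{5} (−1)^j C(5,j)·(5−j)!.
Computing: 120 − 120 + 60 − 20 + 5 − 1 = 44.

44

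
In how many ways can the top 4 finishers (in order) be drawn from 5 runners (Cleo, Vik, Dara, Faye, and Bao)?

There are 5 choices for 1st place, 4 for 2nd, and so on down to 2 for position 4.
That gives 5 × 4 × 3 × 2 = 120.

120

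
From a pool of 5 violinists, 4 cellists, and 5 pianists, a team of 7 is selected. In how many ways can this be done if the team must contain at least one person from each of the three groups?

3240

With no constraint there are C(14,7) = 3432 possible selections.
Selections missing a whole group: no violinists → C(9,7) = 36; no cellists → C(10,7) = 120; no pianists → C(9,7) = 36.
Add back selections omitting two groups (i.e. drawn from a single group): C(5,7) + C(4,7) + C(5,7) = 0.
By inclusion–exclusion: 3432 − 192 + 0 = 3240.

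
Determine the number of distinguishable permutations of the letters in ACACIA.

60

ACACIA has 6 letters with A appearing 3 times and C appearing twice.
Dividing 6! = 720 by 3!·2! = 12 for the repeated letters gives 60.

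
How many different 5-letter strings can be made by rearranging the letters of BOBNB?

The 5 letters of BOBNB have repeats: B appearing 3 times.
The number of distinct arrangements is 5!/(3!) = 120/6 = 20.

20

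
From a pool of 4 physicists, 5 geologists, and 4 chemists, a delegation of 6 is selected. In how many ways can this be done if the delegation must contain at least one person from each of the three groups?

With no constraint there are C(13,6) = 1716 possible selections.
Subtract selections that omit an entire group: no physicists → C(9,6) = 84; no geologists → C(8,6) = 28; no chemists → C(9,6) = 84.
Add back selections omitting two groups (i.e. drawn from a single group): C(4,6) + C(5,6) + C(4,6) = 0.
By inclusion–exclusion: 1716 − 196 + 0 = 1520.

1520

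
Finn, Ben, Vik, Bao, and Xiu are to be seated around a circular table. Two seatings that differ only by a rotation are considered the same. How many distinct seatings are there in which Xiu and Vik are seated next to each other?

Treat {Xiu, Vik} as one unit (2 internal orders) and seat the resulting 4 units around the table: (3)! circular arrangements.
So 2 × (3)! = 2 × 6 = 12.

12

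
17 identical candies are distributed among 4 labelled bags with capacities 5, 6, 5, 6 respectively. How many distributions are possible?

Ignoring the caps, the number of non-negative solutions to x_1+…+x_4 = 17 is C(20,3) = 1140.
Subtract solutions that violate a single cap (substitute x_i' = x_i − (cap_i+1)): x_1 ≥ 6 gives C(14,3) = 364; x_2 ≥ 7 gives C(13,3) = 286; x_3 ≥ 6 gives C(14,3) = 364; x_4 ≥ 7 gives C(13,3) = 286. Together 1300.
Add back pairs where two caps are both exceeded: 35 + 56 + 35 + 35 + 20 + 35 = 216.
By inclusion–exclusion the count is 1140 − 1300 + 216 = 56.

56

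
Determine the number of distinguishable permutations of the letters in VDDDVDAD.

168

The 8 letters of VDDDVDAD have repeats: D appearing 5 times and V appearing twice.
Dividing 8! = 40320 by 5!·2! = 240 for the repeated letters gives 168.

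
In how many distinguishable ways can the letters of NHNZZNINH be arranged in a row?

3780

NHNZZNINH has 9 letters with H appearing twice, N appearing 4 times, and Z appearing twice.
Dividing 9! = 362880 by 4!·2!·2! = 96 for the repeated letters gives 3780.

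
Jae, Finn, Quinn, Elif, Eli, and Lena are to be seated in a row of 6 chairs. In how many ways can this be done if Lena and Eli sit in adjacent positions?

240

Place the 4 others and the Lena-Eli pair as 5 objects in a line; the pair has 2 internal arrangements.
That gives 2 × 5! = 2 × 120 = 240.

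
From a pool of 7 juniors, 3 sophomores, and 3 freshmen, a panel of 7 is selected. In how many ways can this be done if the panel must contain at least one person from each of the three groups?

Unrestricted: C(13,7) = 1716 ways to pick any 7 of the 13.
Selections missing a whole group: no juniors → C(6,7) = 0; no sophomores → C(10,7) = 120; no freshmen → C(10,7) = 120.
Add back selections omitting two groups (i.e. drawn from a single group): C(7,7) + C(3,7) + C(3,7) = 1.
By inclusion–exclusion: 1716 − 240 + 1 = 1477.

1477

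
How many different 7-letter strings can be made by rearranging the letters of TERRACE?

1260

TERRACE has 7 letters with E appearing twice and R appearing twice.
So there are 7! / (2!·2!) = 1260 distinguishable arrangements.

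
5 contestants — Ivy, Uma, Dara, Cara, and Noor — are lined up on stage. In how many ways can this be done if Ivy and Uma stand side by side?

48

Glue Ivy and Uma into one block (2 internal orders), leaving 4 units to arrange in a row.
So the count is 2·(4)! = 48.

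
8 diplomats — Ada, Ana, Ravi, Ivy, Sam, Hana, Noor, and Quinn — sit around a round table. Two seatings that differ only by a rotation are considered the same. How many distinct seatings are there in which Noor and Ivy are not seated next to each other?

All circular seatings of 8 people number (7)! = 5040.
Seatings with Noor beside Ivy: treat them as a block with 2 internal orders, giving 2 × (6)! = 1440.
Subtracting, 5040 − 1440 = 3600.

3600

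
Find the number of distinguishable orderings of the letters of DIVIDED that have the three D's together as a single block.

60

Treat the 3 copies of D as a single block. The multiset to arrange is then {DDD, E, I, I, V}, 5 items in all.
That gives (5)!/(2!) = 60 arrangements.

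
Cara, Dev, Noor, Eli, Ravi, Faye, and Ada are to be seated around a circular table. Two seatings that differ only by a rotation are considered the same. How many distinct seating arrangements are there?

Around a circle, 7 distinct people have 7!/7 = (6)! = 720 rotationally distinct seatings.

720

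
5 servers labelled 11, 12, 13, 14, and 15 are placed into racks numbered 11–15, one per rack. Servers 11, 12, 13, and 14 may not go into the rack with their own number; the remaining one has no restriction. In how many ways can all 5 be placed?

53

Let Aᵢ (for 11 ≤ i ≤ 14) be the placements that put server i in its forbidden rack. Any j of these fix j positions, leaving (5−j)! ways to fill the rest, and there are C(4,j) ways to pick which j.
By inclusion–exclusion, the number of valid placements is Σ_{j=0}^{4} (−1)^j C(4,j)·(5−j)!.
Computing: 120 − 96 + 36 − 8 + 1 = 53.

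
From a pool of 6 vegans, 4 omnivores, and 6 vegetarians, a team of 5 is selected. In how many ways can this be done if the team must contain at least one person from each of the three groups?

3084

Unrestricted: C(16,5) = 4368 ways to pick any 5 of the 16.
Subtract selections that omit an entire group: no vegans → C(10,5) = 252; no omnivores → C(12,5) = 792; no vegetarians → C(10,5) = 252.
Add back selections omitting two groups (i.e. drawn from a single group): C(6,5) + C(4,5) + C(6,5) = 12.
By inclusion–exclusion: 4368 − 1296 + 12 = 3084.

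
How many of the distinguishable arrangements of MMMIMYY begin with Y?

Fix Y in the first position and arrange the remaining 6 letters.
Those 6 letters have M appearing 4 times, giving (6)!/(4!) = 30.

30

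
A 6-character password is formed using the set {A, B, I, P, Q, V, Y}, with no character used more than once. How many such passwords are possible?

With no repetition, fill the 6 characters in order: 7 choices, then 6, down to 2.
That product is 7 × 6 × 5 × 4 × 3 × 2 = 5040.

5040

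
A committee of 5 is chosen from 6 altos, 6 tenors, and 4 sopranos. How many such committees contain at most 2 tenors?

3312

Split by how many tenors are chosen (0 through 2).
Sum: C(6,0)·C(10,5) + C(6,1)·C(10,4) + C(6,2)·C(10,3) = 252 + 1260 + 1800 = 3312.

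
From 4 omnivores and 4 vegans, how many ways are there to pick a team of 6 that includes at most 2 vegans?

6

Split by how many vegans are chosen (0 through 2).
Sum: C(4,0)·C(4,6) + C(4,1)·C(4,5) + C(4,2)·C(4,4) = 0 + 0 + 6 = 6.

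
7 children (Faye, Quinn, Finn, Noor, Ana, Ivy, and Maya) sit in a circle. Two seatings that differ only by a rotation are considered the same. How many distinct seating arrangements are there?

720

Fix one person's seat to break rotational symmetry; the remaining 6 people can be arranged in (6)! = 720 ways.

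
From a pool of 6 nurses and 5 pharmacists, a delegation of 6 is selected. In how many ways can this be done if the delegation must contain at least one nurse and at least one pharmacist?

Unrestricted: C(11,6) = 462 ways to pick any 6 of the 11.
Selections missing a whole group: no nurses → C(5,6) = 0; no pharmacists → C(6,6) = 1.
Both groups omitted at once is impossible, so 462 − 1 = 461.

461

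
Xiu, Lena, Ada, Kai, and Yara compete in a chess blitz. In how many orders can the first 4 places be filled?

This is an ordered selection of 4 from 5: P(5,4).
That gives 5 × 4 × 3 × 2 = 120.

120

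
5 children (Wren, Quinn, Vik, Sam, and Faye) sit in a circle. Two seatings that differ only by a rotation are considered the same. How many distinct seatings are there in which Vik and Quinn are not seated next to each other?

12

All circular seatings of 5 people number (4)! = 24.
Those with Vik next to Quinn: fuse the pair into one unit and seat 4 units around a circle — 2·(3)! = 12.
Subtracting, 24 − 12 = 12.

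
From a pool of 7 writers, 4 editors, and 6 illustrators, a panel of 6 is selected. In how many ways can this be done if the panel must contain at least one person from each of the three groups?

9996

Total 6-person selections from all 17: C(17,6) = 12376.
Selections missing a whole group: no writers → C(10,6) = 210; no editors → C(13,6) = 1716; no illustrators → C(11,6) = 462.
Add back selections omitting two groups (i.e. drawn from a single group): C(7,6) + C(4,6) + C(6,6) = 8.
By inclusion–exclusion: 12376 − 2388 + 8 = 9996.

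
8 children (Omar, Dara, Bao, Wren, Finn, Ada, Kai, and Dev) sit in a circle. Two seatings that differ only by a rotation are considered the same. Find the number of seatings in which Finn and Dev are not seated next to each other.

3600

Without the restriction there are (7)! = 5040 seatings.
Seatings with Finn beside Dev: treat them as a block with 2 internal orders, giving 2 × (6)! = 1440.
Subtracting, 5040 − 1440 = 3600.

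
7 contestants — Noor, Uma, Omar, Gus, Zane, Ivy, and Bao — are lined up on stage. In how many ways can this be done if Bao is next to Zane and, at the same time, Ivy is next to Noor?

Treat {Bao,Zane} as one block (2 orders) and {Ivy,Noor} as another (2 orders).
That leaves 5 units to arrange: 2 × 2 × 5! = 4 × 120 = 480.

480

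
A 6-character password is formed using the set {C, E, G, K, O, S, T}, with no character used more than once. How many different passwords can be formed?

With no repetition, fill the 6 characters in order: 7 choices, then 6, down to 2.
That product is 7 × 6 × 5 × 4 × 3 × 2 = 5040.

5040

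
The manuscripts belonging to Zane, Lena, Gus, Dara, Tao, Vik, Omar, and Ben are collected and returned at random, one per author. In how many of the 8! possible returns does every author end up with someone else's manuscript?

14833

Let Aᵢ be the assignments in which author i gets their own manuscript. We want the size of the complement of A₁∪…∪A_8.
By inclusion–exclusion this is Σ_{j=0}^{8} (−1)^j C(8,j)·(8−j)!.
Computing: 40320 − 40320 + 20160 − 6720 + 1680 − 336 + 56 − 8 + 1 = 14833.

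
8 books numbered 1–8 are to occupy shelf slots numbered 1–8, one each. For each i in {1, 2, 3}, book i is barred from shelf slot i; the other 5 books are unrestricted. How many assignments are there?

27240

Let Aᵢ (for i ∈ {1, 2, 3}) be the placements that put book i in its forbidden shelf slot. Any j of these fix j positions, leaving (8−j)! ways to fill the rest, and there are C(3,j) ways to pick which j.
By inclusion–exclusion, the number of valid placements is Σ_{j=0}^{3} (−1)^j C(3,j)·(8−j)!.
Computing: 40320 − 15120 + 2160 − 120 = 27240.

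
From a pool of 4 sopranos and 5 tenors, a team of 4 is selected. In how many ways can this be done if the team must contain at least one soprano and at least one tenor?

120

With no constraint there are C(9,4) = 126 possible selections.
Selections missing a whole group: no sopranos → C(5,4) = 5; no tenors → C(4,4) = 1.
Both groups omitted at once is impossible, so 126 − 6 = 120.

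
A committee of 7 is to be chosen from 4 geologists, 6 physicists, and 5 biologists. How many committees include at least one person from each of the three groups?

Unrestricted: C(15,7) = 6435 ways to pick any 7 of the 15.
Subtract selections that omit an entire group: no geologists → C(11,7) = 330; no physicists → C(9,7) = 36; no biologists → C(10,7) = 120.
Add back selections omitting two groups (i.e. drawn from a single group): C(4,7) + C(6,7) + C(5,7) = 0.
By inclusion–exclusion: 6435 − 486 + 0 = 5949.

5949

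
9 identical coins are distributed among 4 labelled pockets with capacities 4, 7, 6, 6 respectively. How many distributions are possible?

Without the upper bounds there are C(12,3) = 220 ways to split 9 among 4 pockets.
Subtract solutions that violate a single cap (substitute x_i' = x_i − (cap_i+1)): x_1 ≥ 5 gives C(7,3) = 35; x_2 ≥ 8 gives C(4,3) = 4; x_3 ≥ 7 gives C(5,3) = 10; x_4 ≥ 7 gives C(5,3) = 10. Together 59.
No two caps can be exceeded simultaneously, so the pair terms are all 0.
By inclusion–exclusion the count is 220 − 59 + 0 = 161.

161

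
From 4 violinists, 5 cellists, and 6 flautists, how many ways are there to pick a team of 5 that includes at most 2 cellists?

2502

Split by how many cellists are chosen (0 through 2).
Sum: C(5,0)·C(10,5) + C(5,1)·C(10,4) + C(5,2)·C(10,3) = 252 + 1050 + 1200 = 2502.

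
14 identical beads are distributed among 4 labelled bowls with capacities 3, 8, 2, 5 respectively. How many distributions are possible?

By stars and bars, unrestricted non-negative solutions to x_1+…+x_4 = 14 number C(14+3,3) = 680.
Subtract solutions that violate a single cap (substitute x_i' = x_i − (cap_i+1)): x_1 ≥ 4 gives C(13,3) = 286; x_2 ≥ 9 gives C(8,3) = 56; x_3 ≥ 3 gives C(14,3) = 364; x_4 ≥ 6 gives C(11,3) = 165. Together 871.
Add back pairs where two caps are both exceeded: 4 + 120 + 35 + 10 + 0 + 56 = 225.
Subtract triples: 0 + 0 + 4 + 0 = 4.
By inclusion–exclusion the count is 680 − 871 + 225 − 4 = 30.

30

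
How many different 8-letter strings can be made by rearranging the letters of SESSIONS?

1680

Letter multiplicities in SESSIONS: E×1, I×1, N×1, O×1, S×4.
Dividing 8! = 40320 by 4! = 24 for the repeated letters gives 1680.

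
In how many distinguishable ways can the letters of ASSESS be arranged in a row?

ASSESS has 6 letters with S appearing 4 times.
Dividing 6! = 720 by 4! = 24 for the repeated letters gives 30.

30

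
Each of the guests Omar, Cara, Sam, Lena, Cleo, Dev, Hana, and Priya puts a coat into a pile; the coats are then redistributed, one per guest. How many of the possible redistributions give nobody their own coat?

14833

This is the derangement count D_8: permutations of 8 items with no fixed point.
By inclusion–exclusion this is Σ_{j=0}^{8} (−1)^j C(8,j)·(8−j)!.
Computing: 40320 − 40320 + 20160 − 6720 + 1680 − 336 + 56 − 8 + 1 = 14833.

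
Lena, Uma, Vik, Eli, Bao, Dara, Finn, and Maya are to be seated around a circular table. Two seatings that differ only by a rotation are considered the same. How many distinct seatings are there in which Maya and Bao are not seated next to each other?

All circular seatings of 8 people number (7)! = 5040.
Those with Maya next to Bao: fuse the pair into one unit and seat 7 units around a circle — 2·(6)! = 1440.
Subtracting, 5040 − 1440 = 3600.

3600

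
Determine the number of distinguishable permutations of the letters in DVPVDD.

Letter multiplicities in DVPVDD: D×3, P×1, V×2.
Dividing 6! = 720 by 3!·2! = 12 for the repeated letters gives 60.

60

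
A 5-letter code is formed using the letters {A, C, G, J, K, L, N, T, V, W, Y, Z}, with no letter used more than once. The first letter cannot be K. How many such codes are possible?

The first letter has 12−1 = 11 choices (anything except K).
The remaining 4 letters are filled from the other 11 symbols without repetition: 11 × 10 × 9 × 8 = 7920.
Total: 11 × 7920 = 87120.

87120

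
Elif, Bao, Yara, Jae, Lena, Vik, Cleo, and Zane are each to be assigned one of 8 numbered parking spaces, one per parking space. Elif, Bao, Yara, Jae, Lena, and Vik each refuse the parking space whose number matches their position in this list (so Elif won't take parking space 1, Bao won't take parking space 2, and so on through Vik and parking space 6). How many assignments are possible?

18806

Let Aᵢ (for 1 ≤ i ≤ 6) be the placements that put person i in their forbidden parking space. Any j of these fix j positions, leaving (8−j)! ways to fill the rest, and there are C(6,j) ways to pick which j.
By inclusion–exclusion, the number of valid placements is Σ_{j=0}^{6} (−1)^j C(6,j)·(8−j)!.
Computing: 40320 − 30240 + 10800 − 2400 + 360 − 36 + 2 = 18806.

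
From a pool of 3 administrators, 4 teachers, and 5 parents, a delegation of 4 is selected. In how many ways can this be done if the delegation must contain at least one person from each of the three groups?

With no constraint there are C(12,4) = 495 possible selections.
Selections missing a whole group: no administrators → C(9,4) = 126; no teachers → C(8,4) = 70; no parents → C(7,4) = 35.
Add back selections omitting two groups (i.e. drawn from a single group): C(3,4) + C(4,4) + C(5,4) = 6.
By inclusion–exclusion: 495 − 231 + 6 = 270.

270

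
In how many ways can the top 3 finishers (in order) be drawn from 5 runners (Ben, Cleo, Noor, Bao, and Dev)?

This is an ordered selection of 3 from 5: P(5,3).
That gives 5 × 4 × 3 = 60.

60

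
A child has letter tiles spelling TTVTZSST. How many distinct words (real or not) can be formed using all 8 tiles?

The 8 letters of TTVTZSST have repeats: S appearing twice and T appearing 4 times.
Dividing 8! = 40320 by 4!·2! = 48 for the repeated letters gives 840.

840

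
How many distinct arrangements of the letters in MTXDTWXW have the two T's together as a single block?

1260

Treat the 2 copies of T as a single block. The multiset to arrange is then {TT, D, M, W, W, X, X}, 7 items in all.
That gives (7)!/(2!·2!) = 1260 arrangements.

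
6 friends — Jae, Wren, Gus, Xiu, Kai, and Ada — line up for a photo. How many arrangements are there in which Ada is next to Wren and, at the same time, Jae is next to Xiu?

96

Treat {Ada,Wren} as one block (2 orders) and {Jae,Xiu} as another (2 orders).
That leaves 4 units to arrange: 2 × 2 × 4! = 4 × 24 = 96.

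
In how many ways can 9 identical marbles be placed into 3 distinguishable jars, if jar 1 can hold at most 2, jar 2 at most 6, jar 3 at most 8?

20

Ignoring the caps, the number of non-negative solutions to x_1+…+x_3 = 9 is C(11,2) = 55.
Subtract solutions that violate a single cap (substitute x_i' = x_i − (cap_i+1)): x_1 ≥ 3 gives C(8,2) = 28; x_2 ≥ 7 gives C(4,2) = 6; x_3 ≥ 9 gives C(2,2) = 1. Together 35.
No two caps can be exceeded simultaneously, so the pair terms are all 0.
By inclusion–exclusion the count is 55 − 35 + 0 = 20.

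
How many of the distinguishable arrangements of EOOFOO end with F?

With the last slot taken by F, it remains to arrange the other 5 letters (EOOOO).
Those 5 letters have O appearing 4 times, giving (5)!/(4!) = 5.

5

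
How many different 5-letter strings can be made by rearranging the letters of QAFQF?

The 5 letters of QAFQF have repeats: F appearing twice and Q appearing twice.
The number of distinct arrangements is 5!/(2!·2!) = 120/4 = 30.

30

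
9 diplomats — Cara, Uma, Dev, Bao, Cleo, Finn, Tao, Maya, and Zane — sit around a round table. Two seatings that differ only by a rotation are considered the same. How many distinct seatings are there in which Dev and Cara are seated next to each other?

Glue Dev and Cara into a block (2 internal orders). Seating 8 units around a circle gives (7)! arrangements.
So 2 × (7)! = 2 × 5040 = 10080.

10080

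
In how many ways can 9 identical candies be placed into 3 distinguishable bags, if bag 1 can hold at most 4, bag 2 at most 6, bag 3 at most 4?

19

Ignoring the caps, the number of non-negative solutions to x_1+…+x_3 = 9 is C(11,2) = 55.
Subtract solutions that violate a single cap (substitute x_i' = x_i − (cap_i+1)): x_1 ≥ 5 gives C(6,2) = 15; x_2 ≥ 7 gives C(4,2) = 6; x_3 ≥ 5 gives C(6,2) = 15. Together 36.
No two caps can be exceeded simultaneously, so the pair terms are all 0.
By inclusion–exclusion the count is 55 − 36 + 0 = 19.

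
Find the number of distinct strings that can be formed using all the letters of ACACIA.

60

ACACIA has 6 letters with A appearing 3 times and C appearing twice.
The number of distinct arrangements is 6!/(3!·2!) = 720/12 = 60.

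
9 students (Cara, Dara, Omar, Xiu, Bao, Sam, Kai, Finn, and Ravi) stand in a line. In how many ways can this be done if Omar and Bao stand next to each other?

80640

Glue Omar and Bao into one block (2 internal orders), leaving 8 units to arrange in a row.
That gives 2 × 8! = 2 × 40320 = 80640.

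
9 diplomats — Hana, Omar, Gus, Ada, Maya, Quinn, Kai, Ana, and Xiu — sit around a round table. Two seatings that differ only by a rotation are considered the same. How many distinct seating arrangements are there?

Around a circle, 9 distinct people have 9!/9 = (8)! = 40320 rotationally distinct seatings.

40320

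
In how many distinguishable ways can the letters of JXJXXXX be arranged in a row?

Letter multiplicities in JXJXXXX: J×2, X×5.
So there are 7! / (5!·2!) = 21 distinguishable arrangements.

21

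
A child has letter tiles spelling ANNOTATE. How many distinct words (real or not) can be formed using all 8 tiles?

The 8 letters of ANNOTATE have repeats: A appearing twice, N appearing twice, and T appearing twice.
The number of distinct arrangements is 8!/(2!·2!·2!) = 40320/8 = 5040.

5040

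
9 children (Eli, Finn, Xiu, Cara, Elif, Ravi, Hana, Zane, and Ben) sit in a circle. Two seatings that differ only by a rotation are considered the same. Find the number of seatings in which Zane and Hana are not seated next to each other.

All circular seatings of 9 people number (8)! = 40320.
Those with Zane next to Hana: fuse the pair into one unit and seat 8 units around a circle — 2·(7)! = 10080.
Subtracting, 40320 − 10080 = 30240.

30240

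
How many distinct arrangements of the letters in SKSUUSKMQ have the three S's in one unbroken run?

1260

Treat the 3 copies of S as a single block. The multiset to arrange is then {SSS, K, K, M, Q, U, U}, 7 items in all.
That gives (7)!/(2!·2!) = 1260 arrangements.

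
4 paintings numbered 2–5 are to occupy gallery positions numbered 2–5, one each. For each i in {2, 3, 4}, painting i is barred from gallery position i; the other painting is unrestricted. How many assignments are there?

11

Let Aᵢ (for i ∈ {2, 3, 4}) be the placements that put painting i in its forbidden gallery position. Any j of these fix j positions, leaving (4−j)! ways to fill the rest, and there are C(3,j) ways to pick which j.
By inclusion–exclusion, the number of valid placements is Σ_{j=0}^{3} (−1)^j C(3,j)·(4−j)!.
Computing: 24 − 18 + 6 − 1 = 11.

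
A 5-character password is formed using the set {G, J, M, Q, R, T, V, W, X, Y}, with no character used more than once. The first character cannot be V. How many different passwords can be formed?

The first character has 10−1 = 9 choices (anything except V).
The remaining 4 characters are filled from the other 9 symbols without repetition: 9 × 8 × 7 × 6 = 3024.
Total: 9 × 3024 = 27216.

27216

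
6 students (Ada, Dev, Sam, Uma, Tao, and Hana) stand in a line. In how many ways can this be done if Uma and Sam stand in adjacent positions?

Glue Uma and Sam into one block (2 internal orders), leaving 5 units to arrange in a row.
So the count is 2·(5)! = 240.

240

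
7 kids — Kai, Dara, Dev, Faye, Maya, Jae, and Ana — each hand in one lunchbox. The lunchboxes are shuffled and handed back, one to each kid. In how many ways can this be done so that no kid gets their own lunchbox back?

1854

Let Aᵢ be the assignments in which kid i gets their own lunchbox. We want the size of the complement of A₁∪…∪A_7.
By inclusion–exclusion this is Σ_{j=0}^{7} (−1)^j C(7,j)·(7−j)!.
Computing: 5040 − 5040 + 2520 − 840 + 210 − 42 + 7 − 1 = 1854.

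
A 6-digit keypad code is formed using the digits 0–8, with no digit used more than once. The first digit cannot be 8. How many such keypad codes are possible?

53760

The first digit has 9−1 = 8 choices (anything except 8).
The remaining 5 digits are filled from the other 8 symbols without repetition: 8 × 7 × 6 × 5 × 4 = 6720.
Total: 8 × 6720 = 53760.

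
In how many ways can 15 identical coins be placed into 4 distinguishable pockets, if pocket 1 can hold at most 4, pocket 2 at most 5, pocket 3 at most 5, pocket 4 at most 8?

Ignoring the caps, the number of non-negative solutions to x_1+…+x_4 = 15 is C(18,3) = 816.
Subtract solutions that violate a single cap (substitute x_i' = x_i − (cap_i+1)): x_1 ≥ 5 gives C(13,3) = 286; x_2 ≥ 6 gives C(12,3) = 220; x_3 ≥ 6 gives C(12,3) = 220; x_4 ≥ 9 gives C(9,3) = 84. Together 810.
Add back pairs where two caps are both exceeded: 35 + 35 + 4 + 20 + 1 + 1 = 96.
By inclusion–exclusion the count is 816 − 810 + 96 = 102.

102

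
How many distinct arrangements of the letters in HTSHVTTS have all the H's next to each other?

420

Treat the 2 copies of H as a single block. The multiset to arrange is then {HH, S, S, T, T, T, V}, 7 items in all.
That gives (7)!/(3!·2!) = 420 arrangements.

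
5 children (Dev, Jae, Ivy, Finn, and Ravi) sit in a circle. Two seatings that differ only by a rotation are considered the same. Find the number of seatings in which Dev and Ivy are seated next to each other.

12

Glue Dev and Ivy into a block (2 internal orders). Seating 4 units around a circle gives (3)! arrangements.
So 2 × (3)! = 2 × 6 = 12.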